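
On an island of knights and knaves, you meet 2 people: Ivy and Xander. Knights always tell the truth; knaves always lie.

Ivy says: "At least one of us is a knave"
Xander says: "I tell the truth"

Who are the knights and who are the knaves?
Ivy is a knight.
Xander is a knave.

Verification:
- Ivy (knight) says "At least one of us is a knave" - this is TRUE because Xander is a knave.
- Xander (knave) says "I tell the truth" - this is FALSE (a lie) because Xander is a knave.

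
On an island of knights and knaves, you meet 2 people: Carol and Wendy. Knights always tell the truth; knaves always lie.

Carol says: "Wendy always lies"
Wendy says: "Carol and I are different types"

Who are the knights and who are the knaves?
Carol is a knave.
Wendy is a knight.

Verification:
- Carol (knave) says "Wendy always lies" - this is FALSE (a lie) because Wendy is a knight.
- Wendy (knight) says "Carol and I are different types" - this is TRUE because Wendy is a knight and Carol is a knave.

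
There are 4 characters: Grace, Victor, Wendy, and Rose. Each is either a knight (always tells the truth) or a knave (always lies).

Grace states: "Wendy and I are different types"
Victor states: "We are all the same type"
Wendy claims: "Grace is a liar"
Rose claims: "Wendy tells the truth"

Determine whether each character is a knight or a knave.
Grace is a knight.
Victor is a knave.
Wendy is a knave.
Rose is a knave.

Verification:
- Grace (knight) says "Wendy and I are different types" - this is TRUE because Grace is a knight and Wendy is a knave.
- Victor (knave) says "We are all the same type" - this is FALSE (a lie) because Grace is a knight and Victor, Wendy, and Rose are knaves.
- Wendy (knave) says "Grace is a liar" - this is FALSE (a lie) because Grace is a knight.
- Rose (knave) says "Wendy tells the truth" - this is FALSE (a lie) because Wendy is a knave.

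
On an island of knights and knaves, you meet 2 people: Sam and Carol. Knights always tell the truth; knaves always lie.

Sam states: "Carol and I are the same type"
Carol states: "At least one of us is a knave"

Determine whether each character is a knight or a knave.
Sam is a knave.
Carol is a knight.

Verification:
- Sam (knave) says "Carol and I are the same type" - this is FALSE (a lie) because Sam is a knave and Carol is a knight.
- Carol (knight) says "At least one of us is a knave" - this is TRUE because Sam is a knave.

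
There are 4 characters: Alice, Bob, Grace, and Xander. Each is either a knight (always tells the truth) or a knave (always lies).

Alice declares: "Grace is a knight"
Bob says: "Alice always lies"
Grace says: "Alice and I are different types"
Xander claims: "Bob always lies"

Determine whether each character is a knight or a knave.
Alice is a knave.
Bob is a knight.
Grace is a knave.
Xander is a knave.

Verification:
- Alice (knave) says "Grace is a knight" - this is FALSE (a lie) because Grace is a knave.
- Bob (knight) says "Alice always lies" - this is TRUE because Alice is a knave.
- Grace (knave) says "Alice and I are different types" - this is FALSE (a lie) because Grace is a knave and Alice is a knave.
- Xander (knave) says "Bob always lies" - this is FALSE (a lie) because Bob is a knight.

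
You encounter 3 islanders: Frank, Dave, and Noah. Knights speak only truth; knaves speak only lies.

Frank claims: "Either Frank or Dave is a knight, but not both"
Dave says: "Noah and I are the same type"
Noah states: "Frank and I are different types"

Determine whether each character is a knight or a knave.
Frank is a knave.
Dave is a knave.
Noah is a knight.

Verification:
- Frank (knave) says "Either Frank or Dave is a knight, but not both" - this is FALSE (a lie) because Frank is a knave and Dave is a knave.
- Dave (knave) says "Noah and I are the same type" - this is FALSE (a lie) because Dave is a knave and Noah is a knight.
- Noah (knight) says "Frank and I are different types" - this is TRUE because Noah is a knight and Frank is a knave.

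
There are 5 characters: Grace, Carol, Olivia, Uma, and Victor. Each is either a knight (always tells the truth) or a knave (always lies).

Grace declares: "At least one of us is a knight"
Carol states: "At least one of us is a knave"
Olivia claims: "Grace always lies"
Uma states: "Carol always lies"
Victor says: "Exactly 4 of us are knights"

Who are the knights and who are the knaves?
Grace is a knight.
Carol is a knight.
Olivia is a knave.
Uma is a knave.
Victor is a knave.

Verification:
- Grace (knight) says "At least one of us is a knight" - this is TRUE because Grace and Carol are knights.
- Carol (knight) says "At least one of us is a knave" - this is TRUE because Olivia, Uma, and Victor are knaves.
- Olivia (knave) says "Grace always lies" - this is FALSE (a lie) because Grace is a knight.
- Uma (knave) says "Carol always lies" - this is FALSE (a lie) because Carol is a knight.
- Victor (knave) says "Exactly 4 of us are knights" - this is FALSE (a lie) because there are 2 knights.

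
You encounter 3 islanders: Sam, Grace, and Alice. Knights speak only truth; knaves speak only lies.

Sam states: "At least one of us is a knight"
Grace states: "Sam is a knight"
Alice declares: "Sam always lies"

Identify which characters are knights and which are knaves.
Sam is a knight.
Grace is a knight.
Alice is a knave.

Verification:
- Sam (knight) says "At least one of us is a knight" - this is TRUE because Sam and Grace are knights.
- Grace (knight) says "Sam is a knight" - this is TRUE because Sam is a knight.
- Alice (knave) says "Sam always lies" - this is FALSE (a lie) because Sam is a knight.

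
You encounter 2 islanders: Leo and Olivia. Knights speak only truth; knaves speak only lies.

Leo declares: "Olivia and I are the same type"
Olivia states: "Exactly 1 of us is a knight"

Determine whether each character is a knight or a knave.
Leo is a knave.
Olivia is a knight.

Verification:
- Leo (knave) says "Olivia and I are the same type" - this is FALSE (a lie) because Leo is a knave and Olivia is a knight.
- Olivia (knight) says "Exactly 1 of us is a knight" - this is TRUE because there are 1 knights.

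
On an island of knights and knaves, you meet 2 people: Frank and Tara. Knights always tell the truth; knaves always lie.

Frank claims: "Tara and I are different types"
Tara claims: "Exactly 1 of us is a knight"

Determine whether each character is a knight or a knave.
Frank is a knave.
Tara is a knave.

Verification:
- Frank (knave) says "Tara and I are different types" - this is FALSE (a lie) because Frank is a knave and Tara is a knave.
- Tara (knave) says "Exactly 1 of us is a knight" - this is FALSE (a lie) because there are 0 knights.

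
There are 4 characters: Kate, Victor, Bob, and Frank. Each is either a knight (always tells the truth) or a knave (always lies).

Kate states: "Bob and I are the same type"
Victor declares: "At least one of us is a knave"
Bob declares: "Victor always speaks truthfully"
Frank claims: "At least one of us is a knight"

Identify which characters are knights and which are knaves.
Kate is a knave.
Victor is a knight.
Bob is a knight.
Frank is a knight.

Verification:
- Kate (knave) says "Bob and I are the same type" - this is FALSE (a lie) because Kate is a knave and Bob is a knight.
- Victor (knight) says "At least one of us is a knave" - this is TRUE because Kate is a knave.
- Bob (knight) says "Victor always speaks truthfully" - this is TRUE because Victor is a knight.
- Frank (knight) says "At least one of us is a knight" - this is TRUE because Victor, Bob, and Frank are knights.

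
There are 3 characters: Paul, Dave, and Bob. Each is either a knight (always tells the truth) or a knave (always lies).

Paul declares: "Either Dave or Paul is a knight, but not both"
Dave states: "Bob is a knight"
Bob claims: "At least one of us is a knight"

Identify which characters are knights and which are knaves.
Paul is a knave.
Dave is a knave.
Bob is a knave.

Verification:
- Paul (knave) says "Either Dave or Paul is a knight, but not both" - this is FALSE (a lie) because Dave is a knave and Paul is a knave.
- Dave (knave) says "Bob is a knight" - this is FALSE (a lie) because Bob is a knave.
- Bob (knave) says "At least one of us is a knight" - this is FALSE (a lie) because no one is a knight.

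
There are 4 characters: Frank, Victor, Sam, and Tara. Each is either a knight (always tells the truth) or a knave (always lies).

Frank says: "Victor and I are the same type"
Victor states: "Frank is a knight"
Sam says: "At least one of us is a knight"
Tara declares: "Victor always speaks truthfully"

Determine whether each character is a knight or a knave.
Frank is a knight.
Victor is a knight.
Sam is a knight.
Tara is a knight.

Verification:
- Frank (knight) says "Victor and I are the same type" - this is TRUE because Frank is a knight and Victor is a knight.
- Victor (knight) says "Frank is a knight" - this is TRUE because Frank is a knight.
- Sam (knight) says "At least one of us is a knight" - this is TRUE because Frank, Victor, Sam, and Tara are knights.
- Tara (knight) says "Victor always speaks truthfully" - this is TRUE because Victor is a knight.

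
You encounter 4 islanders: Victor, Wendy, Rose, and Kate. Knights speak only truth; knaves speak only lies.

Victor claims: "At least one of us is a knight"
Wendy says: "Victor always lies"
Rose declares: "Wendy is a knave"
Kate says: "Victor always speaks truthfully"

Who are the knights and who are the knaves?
Victor is a knight.
Wendy is a knave.
Rose is a knight.
Kate is a knight.

Verification:
- Victor (knight) says "At least one of us is a knight" - this is TRUE because Victor, Rose, and Kate are knights.
- Wendy (knave) says "Victor always lies" - this is FALSE (a lie) because Victor is a knight.
- Rose (knight) says "Wendy is a knave" - this is TRUE because Wendy is a knave.
- Kate (knight) says "Victor always speaks truthfully" - this is TRUE because Victor is a knight.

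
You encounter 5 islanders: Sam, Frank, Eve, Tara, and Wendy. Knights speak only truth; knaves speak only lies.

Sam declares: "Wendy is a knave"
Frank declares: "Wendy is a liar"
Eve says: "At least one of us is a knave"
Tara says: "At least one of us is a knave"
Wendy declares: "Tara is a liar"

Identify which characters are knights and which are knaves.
Sam is a knight.
Frank is a knight.
Eve is a knight.
Tara is a knight.
Wendy is a knave.

Verification:
- Sam (knight) says "Wendy is a knave" - this is TRUE because Wendy is a knave.
- Frank (knight) says "Wendy is a liar" - this is TRUE because Wendy is a knave.
- Eve (knight) says "At least one of us is a knave" - this is TRUE because Wendy is a knave.
- Tara (knight) says "At least one of us is a knave" - this is TRUE because Wendy is a knave.
- Wendy (knave) says "Tara is a liar" - this is FALSE (a lie) because Tara is a knight.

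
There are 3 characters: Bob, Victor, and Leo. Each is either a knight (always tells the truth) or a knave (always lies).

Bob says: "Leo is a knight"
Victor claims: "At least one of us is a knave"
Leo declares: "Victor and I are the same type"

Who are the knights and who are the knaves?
Bob is a knave.
Victor is a knight.
Leo is a knave.

Verification:
- Bob (knave) says "Leo is a knight" - this is FALSE (a lie) because Leo is a knave.
- Victor (knight) says "At least one of us is a knave" - this is TRUE because Bob and Leo are knaves.
- Leo (knave) says "Victor and I are the same type" - this is FALSE (a lie) because Leo is a knave and Victor is a knight.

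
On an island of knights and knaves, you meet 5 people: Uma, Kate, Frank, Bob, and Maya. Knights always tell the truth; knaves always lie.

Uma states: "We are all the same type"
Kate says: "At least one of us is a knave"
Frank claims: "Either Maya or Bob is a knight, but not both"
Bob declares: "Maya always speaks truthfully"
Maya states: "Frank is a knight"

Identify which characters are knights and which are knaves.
Uma is a knave.
Kate is a knight.
Frank is a knave.
Bob is a knave.
Maya is a knave.

Verification:
- Uma (knave) says "We are all the same type" - this is FALSE (a lie) because Kate is a knight and Uma, Frank, Bob, and Maya are knaves.
- Kate (knight) says "At least one of us is a knave" - this is TRUE because Uma, Frank, Bob, and Maya are knaves.
- Frank (knave) says "Either Maya or Bob is a knight, but not both" - this is FALSE (a lie) because Maya is a knave and Bob is a knave.
- Bob (knave) says "Maya always speaks truthfully" - this is FALSE (a lie) because Maya is a knave.
- Maya (knave) says "Frank is a knight" - this is FALSE (a lie) because Frank is a knave.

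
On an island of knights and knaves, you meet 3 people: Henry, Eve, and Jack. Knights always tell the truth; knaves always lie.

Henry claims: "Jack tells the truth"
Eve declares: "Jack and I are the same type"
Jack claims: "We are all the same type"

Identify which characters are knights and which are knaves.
Henry is a knight.
Eve is a knight.
Jack is a knight.

Verification:
- Henry (knight) says "Jack tells the truth" - this is TRUE because Jack is a knight.
- Eve (knight) says "Jack and I are the same type" - this is TRUE because Eve is a knight and Jack is a knight.
- Jack (knight) says "We are all the same type" - this is TRUE because Henry, Eve, and Jack are knights.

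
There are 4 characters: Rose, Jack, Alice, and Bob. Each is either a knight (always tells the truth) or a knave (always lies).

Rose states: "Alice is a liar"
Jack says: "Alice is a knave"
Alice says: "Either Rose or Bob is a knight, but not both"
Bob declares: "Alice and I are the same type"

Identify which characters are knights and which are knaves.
Rose is a knave.
Jack is a knave.
Alice is a knight.
Bob is a knight.

Verification:
- Rose (knave) says "Alice is a liar" - this is FALSE (a lie) because Alice is a knight.
- Jack (knave) says "Alice is a knave" - this is FALSE (a lie) because Alice is a knight.
- Alice (knight) says "Either Rose or Bob is a knight, but not both" - this is TRUE because Rose is a knave and Bob is a knight.
- Bob (knight) says "Alice and I are the same type" - this is TRUE because Bob is a knight and Alice is a knight.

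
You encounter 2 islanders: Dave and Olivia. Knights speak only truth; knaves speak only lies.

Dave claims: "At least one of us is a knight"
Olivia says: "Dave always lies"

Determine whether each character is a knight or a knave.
Dave is a knight.
Olivia is a knave.

Verification:
- Dave (knight) says "At least one of us is a knight" - this is TRUE because Dave is a knight.
- Olivia (knave) says "Dave always lies" - this is FALSE (a lie) because Dave is a knight.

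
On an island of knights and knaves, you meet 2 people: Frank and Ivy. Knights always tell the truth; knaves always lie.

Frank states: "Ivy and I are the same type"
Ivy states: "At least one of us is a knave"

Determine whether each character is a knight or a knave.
Frank is a knave.
Ivy is a knight.

Verification:
- Frank (knave) says "Ivy and I are the same type" - this is FALSE (a lie) because Frank is a knave and Ivy is a knight.
- Ivy (knight) says "At least one of us is a knave" - this is TRUE because Frank is a knave.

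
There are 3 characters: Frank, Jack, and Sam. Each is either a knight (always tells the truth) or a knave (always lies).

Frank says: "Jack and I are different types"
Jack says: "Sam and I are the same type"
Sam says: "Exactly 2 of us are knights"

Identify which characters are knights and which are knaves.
Frank is a knight.
Jack is a knave.
Sam is a knight.

Verification:
- Frank (knight) says "Jack and I are different types" - this is TRUE because Frank is a knight and Jack is a knave.
- Jack (knave) says "Sam and I are the same type" - this is FALSE (a lie) because Jack is a knave and Sam is a knight.
- Sam (knight) says "Exactly 2 of us are knights" - this is TRUE because there are 2 knights.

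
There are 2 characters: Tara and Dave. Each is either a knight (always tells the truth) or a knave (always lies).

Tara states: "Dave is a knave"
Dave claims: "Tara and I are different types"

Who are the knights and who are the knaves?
Tara is a knave.
Dave is a knight.

Verification:
- Tara (knave) says "Dave is a knave" - this is FALSE (a lie) because Dave is a knight.
- Dave (knight) says "Tara and I are different types" - this is TRUE because Dave is a knight and Tara is a knave.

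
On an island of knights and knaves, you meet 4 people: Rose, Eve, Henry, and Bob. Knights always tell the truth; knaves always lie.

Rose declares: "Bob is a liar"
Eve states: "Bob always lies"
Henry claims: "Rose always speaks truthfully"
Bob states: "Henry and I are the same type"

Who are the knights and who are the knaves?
Rose is a knight.
Eve is a knight.
Henry is a knight.
Bob is a knave.

Verification:
- Rose (knight) says "Bob is a liar" - this is TRUE because Bob is a knave.
- Eve (knight) says "Bob always lies" - this is TRUE because Bob is a knave.
- Henry (knight) says "Rose always speaks truthfully" - this is TRUE because Rose is a knight.
- Bob (knave) says "Henry and I are the same type" - this is FALSE (a lie) because Bob is a knave and Henry is a knight.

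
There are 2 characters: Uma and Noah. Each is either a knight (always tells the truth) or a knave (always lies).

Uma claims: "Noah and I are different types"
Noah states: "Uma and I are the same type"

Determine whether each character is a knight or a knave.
Uma is a knight.
Noah is a knave.

Verification:
- Uma (knight) says "Noah and I are different types" - this is TRUE because Uma is a knight and Noah is a knave.
- Noah (knave) says "Uma and I are the same type" - this is FALSE (a lie) because Noah is a knave and Uma is a knight.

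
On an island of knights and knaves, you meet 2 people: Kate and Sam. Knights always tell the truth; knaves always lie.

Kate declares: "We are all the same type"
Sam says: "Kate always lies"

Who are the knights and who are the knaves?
Kate is a knave.
Sam is a knight.

Verification:
- Kate (knave) says "We are all the same type" - this is FALSE (a lie) because Sam is a knight and Kate is a knave.
- Sam (knight) says "Kate always lies" - this is TRUE because Kate is a knave.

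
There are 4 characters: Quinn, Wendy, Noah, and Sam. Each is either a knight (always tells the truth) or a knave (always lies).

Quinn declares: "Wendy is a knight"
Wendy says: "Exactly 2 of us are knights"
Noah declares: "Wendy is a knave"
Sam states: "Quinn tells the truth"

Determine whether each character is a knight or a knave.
Quinn is a knave.
Wendy is a knave.
Noah is a knight.
Sam is a knave.

Verification:
- Quinn (knave) says "Wendy is a knight" - this is FALSE (a lie) because Wendy is a knave.
- Wendy (knave) says "Exactly 2 of us are knights" - this is FALSE (a lie) because there are 1 knights.
- Noah (knight) says "Wendy is a knave" - this is TRUE because Wendy is a knave.
- Sam (knave) says "Quinn tells the truth" - this is FALSE (a lie) because Quinn is a knave.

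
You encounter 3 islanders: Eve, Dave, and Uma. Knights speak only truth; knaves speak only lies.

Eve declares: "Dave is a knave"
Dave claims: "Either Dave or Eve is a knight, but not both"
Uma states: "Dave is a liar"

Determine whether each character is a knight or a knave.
Eve is a knave.
Dave is a knight.
Uma is a knave.

Verification:
- Eve (knave) says "Dave is a knave" - this is FALSE (a lie) because Dave is a knight.
- Dave (knight) says "Either Dave or Eve is a knight, but not both" - this is TRUE because Dave is a knight and Eve is a knave.
- Uma (knave) says "Dave is a liar" - this is FALSE (a lie) because Dave is a knight.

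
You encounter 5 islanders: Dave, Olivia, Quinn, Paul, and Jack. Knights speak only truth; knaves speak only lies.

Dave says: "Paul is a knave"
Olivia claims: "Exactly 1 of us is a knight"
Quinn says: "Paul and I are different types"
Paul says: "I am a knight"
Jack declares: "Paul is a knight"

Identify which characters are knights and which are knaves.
Dave is a knight.
Olivia is a knave.
Quinn is a knight.
Paul is a knave.
Jack is a knave.

Verification:
- Dave (knight) says "Paul is a knave" - this is TRUE because Paul is a knave.
- Olivia (knave) says "Exactly 1 of us is a knight" - this is FALSE (a lie) because there are 2 knights.
- Quinn (knight) says "Paul and I are different types" - this is TRUE because Quinn is a knight and Paul is a knave.
- Paul (knave) says "I am a knight" - this is FALSE (a lie) because Paul is a knave.
- Jack (knave) says "Paul is a knight" - this is FALSE (a lie) because Paul is a knave.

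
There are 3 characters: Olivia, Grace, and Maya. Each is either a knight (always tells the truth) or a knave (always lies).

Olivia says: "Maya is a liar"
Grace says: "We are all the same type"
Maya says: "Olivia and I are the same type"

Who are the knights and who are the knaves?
Olivia is a knight.
Grace is a knave.
Maya is a knave.

Verification:
- Olivia (knight) says "Maya is a liar" - this is TRUE because Maya is a knave.
- Grace (knave) says "We are all the same type" - this is FALSE (a lie) because Olivia is a knight and Grace and Maya are knaves.
- Maya (knave) says "Olivia and I are the same type" - this is FALSE (a lie) because Maya is a knave and Olivia is a knight.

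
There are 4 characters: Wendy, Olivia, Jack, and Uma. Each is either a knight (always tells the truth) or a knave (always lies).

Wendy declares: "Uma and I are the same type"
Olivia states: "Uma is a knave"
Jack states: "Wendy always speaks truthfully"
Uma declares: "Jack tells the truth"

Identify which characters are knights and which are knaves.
Wendy is a knight.
Olivia is a knave.
Jack is a knight.
Uma is a knight.

Verification:
- Wendy (knight) says "Uma and I are the same type" - this is TRUE because Wendy is a knight and Uma is a knight.
- Olivia (knave) says "Uma is a knave" - this is FALSE (a lie) because Uma is a knight.
- Jack (knight) says "Wendy always speaks truthfully" - this is TRUE because Wendy is a knight.
- Uma (knight) says "Jack tells the truth" - this is TRUE because Jack is a knight.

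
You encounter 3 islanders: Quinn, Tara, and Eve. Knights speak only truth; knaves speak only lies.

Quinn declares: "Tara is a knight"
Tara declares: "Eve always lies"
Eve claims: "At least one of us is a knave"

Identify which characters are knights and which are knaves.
Quinn is a knave.
Tara is a knave.
Eve is a knight.

Verification:
- Quinn (knave) says "Tara is a knight" - this is FALSE (a lie) because Tara is a knave.
- Tara (knave) says "Eve always lies" - this is FALSE (a lie) because Eve is a knight.
- Eve (knight) says "At least one of us is a knave" - this is TRUE because Quinn and Tara are knaves.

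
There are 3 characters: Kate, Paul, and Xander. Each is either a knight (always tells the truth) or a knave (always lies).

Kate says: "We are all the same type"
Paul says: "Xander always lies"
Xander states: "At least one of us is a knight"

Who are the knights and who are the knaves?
Kate is a knave.
Paul is a knave.
Xander is a knight.

Verification:
- Kate (knave) says "We are all the same type" - this is FALSE (a lie) because Xander is a knight and Kate and Paul are knaves.
- Paul (knave) says "Xander always lies" - this is FALSE (a lie) because Xander is a knight.
- Xander (knight) says "At least one of us is a knight" - this is TRUE because Xander is a knight.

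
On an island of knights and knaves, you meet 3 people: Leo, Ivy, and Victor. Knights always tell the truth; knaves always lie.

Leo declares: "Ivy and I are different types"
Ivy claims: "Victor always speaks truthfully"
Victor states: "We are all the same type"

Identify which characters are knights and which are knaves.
Leo is a knight.
Ivy is a knave.
Victor is a knave.

Verification:
- Leo (knight) says "Ivy and I are different types" - this is TRUE because Leo is a knight and Ivy is a knave.
- Ivy (knave) says "Victor always speaks truthfully" - this is FALSE (a lie) because Victor is a knave.
- Victor (knave) says "We are all the same type" - this is FALSE (a lie) because Leo is a knight and Ivy and Victor are knaves.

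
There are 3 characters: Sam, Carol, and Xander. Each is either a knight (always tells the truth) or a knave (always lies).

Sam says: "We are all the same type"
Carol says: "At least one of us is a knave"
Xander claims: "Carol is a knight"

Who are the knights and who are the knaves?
Sam is a knave.
Carol is a knight.
Xander is a knight.

Verification:
- Sam (knave) says "We are all the same type" - this is FALSE (a lie) because Carol and Xander are knights and Sam is a knave.
- Carol (knight) says "At least one of us is a knave" - this is TRUE because Sam is a knave.
- Xander (knight) says "Carol is a knight" - this is TRUE because Carol is a knight.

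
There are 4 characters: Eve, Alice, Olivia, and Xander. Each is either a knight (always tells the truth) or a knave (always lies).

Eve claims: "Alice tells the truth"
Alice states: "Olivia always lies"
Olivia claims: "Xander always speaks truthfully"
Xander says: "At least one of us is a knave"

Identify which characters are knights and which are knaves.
Eve is a knave.
Alice is a knave.
Olivia is a knight.
Xander is a knight.

Verification:
- Eve (knave) says "Alice tells the truth" - this is FALSE (a lie) because Alice is a knave.
- Alice (knave) says "Olivia always lies" - this is FALSE (a lie) because Olivia is a knight.
- Olivia (knight) says "Xander always speaks truthfully" - this is TRUE because Xander is a knight.
- Xander (knight) says "At least one of us is a knave" - this is TRUE because Eve and Alice are knaves.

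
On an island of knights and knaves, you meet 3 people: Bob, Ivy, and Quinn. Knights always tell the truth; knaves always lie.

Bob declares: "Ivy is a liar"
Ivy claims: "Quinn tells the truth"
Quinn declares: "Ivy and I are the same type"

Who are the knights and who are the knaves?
Bob is a knave.
Ivy is a knight.
Quinn is a knight.

Verification:
- Bob (knave) says "Ivy is a liar" - this is FALSE (a lie) because Ivy is a knight.
- Ivy (knight) says "Quinn tells the truth" - this is TRUE because Quinn is a knight.
- Quinn (knight) says "Ivy and I are the same type" - this is TRUE because Quinn is a knight and Ivy is a knight.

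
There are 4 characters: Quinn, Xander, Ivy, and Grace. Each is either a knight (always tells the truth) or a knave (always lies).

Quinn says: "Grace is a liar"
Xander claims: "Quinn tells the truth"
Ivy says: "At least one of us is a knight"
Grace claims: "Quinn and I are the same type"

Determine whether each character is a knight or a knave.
Quinn is a knight.
Xander is a knight.
Ivy is a knight.
Grace is a knave.

Verification:
- Quinn (knight) says "Grace is a liar" - this is TRUE because Grace is a knave.
- Xander (knight) says "Quinn tells the truth" - this is TRUE because Quinn is a knight.
- Ivy (knight) says "At least one of us is a knight" - this is TRUE because Quinn, Xander, and Ivy are knights.
- Grace (knave) says "Quinn and I are the same type" - this is FALSE (a lie) because Grace is a knave and Quinn is a knight.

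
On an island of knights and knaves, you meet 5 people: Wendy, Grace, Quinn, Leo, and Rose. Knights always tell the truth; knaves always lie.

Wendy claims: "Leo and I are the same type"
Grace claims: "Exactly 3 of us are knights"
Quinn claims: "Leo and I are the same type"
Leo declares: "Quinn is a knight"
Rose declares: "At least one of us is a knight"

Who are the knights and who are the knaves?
Wendy is a knight.
Grace is a knave.
Quinn is a knight.
Leo is a knight.
Rose is a knight.

Verification:
- Wendy (knight) says "Leo and I are the same type" - this is TRUE because Wendy is a knight and Leo is a knight.
- Grace (knave) says "Exactly 3 of us are knights" - this is FALSE (a lie) because there are 4 knights.
- Quinn (knight) says "Leo and I are the same type" - this is TRUE because Quinn is a knight and Leo is a knight.
- Leo (knight) says "Quinn is a knight" - this is TRUE because Quinn is a knight.
- Rose (knight) says "At least one of us is a knight" - this is TRUE because Wendy, Quinn, Leo, and Rose are knights.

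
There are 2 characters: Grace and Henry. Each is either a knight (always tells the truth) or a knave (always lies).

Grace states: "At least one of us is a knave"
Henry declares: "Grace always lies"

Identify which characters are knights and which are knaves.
Grace is a knight.
Henry is a knave.

Verification:
- Grace (knight) says "At least one of us is a knave" - this is TRUE because Henry is a knave.
- Henry (knave) says "Grace always lies" - this is FALSE (a lie) because Grace is a knight.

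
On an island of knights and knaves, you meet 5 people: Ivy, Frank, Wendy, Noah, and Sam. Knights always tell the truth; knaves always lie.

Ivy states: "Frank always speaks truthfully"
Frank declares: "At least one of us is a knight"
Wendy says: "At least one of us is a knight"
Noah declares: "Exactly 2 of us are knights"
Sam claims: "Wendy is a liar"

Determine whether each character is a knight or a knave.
Ivy is a knight.
Frank is a knight.
Wendy is a knight.
Noah is a knave.
Sam is a knave.

Verification:
- Ivy (knight) says "Frank always speaks truthfully" - this is TRUE because Frank is a knight.
- Frank (knight) says "At least one of us is a knight" - this is TRUE because Ivy, Frank, and Wendy are knights.
- Wendy (knight) says "At least one of us is a knight" - this is TRUE because Ivy, Frank, and Wendy are knights.
- Noah (knave) says "Exactly 2 of us are knights" - this is FALSE (a lie) because there are 3 knights.
- Sam (knave) says "Wendy is a liar" - this is FALSE (a lie) because Wendy is a knight.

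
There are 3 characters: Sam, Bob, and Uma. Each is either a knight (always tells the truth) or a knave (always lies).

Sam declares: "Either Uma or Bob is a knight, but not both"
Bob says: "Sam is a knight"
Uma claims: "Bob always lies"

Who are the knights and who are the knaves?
Sam is a knight.
Bob is a knight.
Uma is a knave.

Verification:
- Sam (knight) says "Either Uma or Bob is a knight, but not both" - this is TRUE because Uma is a knave and Bob is a knight.
- Bob (knight) says "Sam is a knight" - this is TRUE because Sam is a knight.
- Uma (knave) says "Bob always lies" - this is FALSE (a lie) because Bob is a knight.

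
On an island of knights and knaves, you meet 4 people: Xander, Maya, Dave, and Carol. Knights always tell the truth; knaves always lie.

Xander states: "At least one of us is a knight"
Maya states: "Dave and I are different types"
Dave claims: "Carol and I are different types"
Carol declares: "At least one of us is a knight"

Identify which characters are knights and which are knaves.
Xander is a knave.
Maya is a knave.
Dave is a knave.
Carol is a knave.

Verification:
- Xander (knave) says "At least one of us is a knight" - this is FALSE (a lie) because no one is a knight.
- Maya (knave) says "Dave and I are different types" - this is FALSE (a lie) because Maya is a knave and Dave is a knave.
- Dave (knave) says "Carol and I are different types" - this is FALSE (a lie) because Dave is a knave and Carol is a knave.
- Carol (knave) says "At least one of us is a knight" - this is FALSE (a lie) because no one is a knight.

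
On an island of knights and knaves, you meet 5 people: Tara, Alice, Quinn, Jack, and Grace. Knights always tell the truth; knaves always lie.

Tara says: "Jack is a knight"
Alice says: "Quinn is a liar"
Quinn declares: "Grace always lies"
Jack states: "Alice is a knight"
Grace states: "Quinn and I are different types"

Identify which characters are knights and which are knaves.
Tara is a knight.
Alice is a knight.
Quinn is a knave.
Jack is a knight.
Grace is a knight.

Verification:
- Tara (knight) says "Jack is a knight" - this is TRUE because Jack is a knight.
- Alice (knight) says "Quinn is a liar" - this is TRUE because Quinn is a knave.
- Quinn (knave) says "Grace always lies" - this is FALSE (a lie) because Grace is a knight.
- Jack (knight) says "Alice is a knight" - this is TRUE because Alice is a knight.
- Grace (knight) says "Quinn and I are different types" - this is TRUE because Grace is a knight and Quinn is a knave.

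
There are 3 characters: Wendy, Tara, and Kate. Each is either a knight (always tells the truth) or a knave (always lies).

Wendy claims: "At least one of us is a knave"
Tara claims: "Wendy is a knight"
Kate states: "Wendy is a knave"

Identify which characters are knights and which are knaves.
Wendy is a knight.
Tara is a knight.
Kate is a knave.

Verification:
- Wendy (knight) says "At least one of us is a knave" - this is TRUE because Kate is a knave.
- Tara (knight) says "Wendy is a knight" - this is TRUE because Wendy is a knight.
- Kate (knave) says "Wendy is a knave" - this is FALSE (a lie) because Wendy is a knight.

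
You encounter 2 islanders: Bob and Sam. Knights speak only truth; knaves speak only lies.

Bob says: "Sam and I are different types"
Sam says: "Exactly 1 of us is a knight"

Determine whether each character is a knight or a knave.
Bob is a knave.
Sam is a knave.

Verification:
- Bob (knave) says "Sam and I are different types" - this is FALSE (a lie) because Bob is a knave and Sam is a knave.
- Sam (knave) says "Exactly 1 of us is a knight" - this is FALSE (a lie) because there are 0 knights.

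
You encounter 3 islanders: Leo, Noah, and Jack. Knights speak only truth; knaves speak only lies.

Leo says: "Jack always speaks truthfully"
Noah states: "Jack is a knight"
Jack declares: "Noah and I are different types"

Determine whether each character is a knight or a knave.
Leo is a knave.
Noah is a knave.
Jack is a knave.

Verification:
- Leo (knave) says "Jack always speaks truthfully" - this is FALSE (a lie) because Jack is a knave.
- Noah (knave) says "Jack is a knight" - this is FALSE (a lie) because Jack is a knave.
- Jack (knave) says "Noah and I are different types" - this is FALSE (a lie) because Jack is a knave and Noah is a knave.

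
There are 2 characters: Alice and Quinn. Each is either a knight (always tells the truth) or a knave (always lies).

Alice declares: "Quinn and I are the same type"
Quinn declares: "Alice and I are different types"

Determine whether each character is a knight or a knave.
Alice is a knave.
Quinn is a knight.

Verification:
- Alice (knave) says "Quinn and I are the same type" - this is FALSE (a lie) because Alice is a knave and Quinn is a knight.
- Quinn (knight) says "Alice and I are different types" - this is TRUE because Quinn is a knight and Alice is a knave.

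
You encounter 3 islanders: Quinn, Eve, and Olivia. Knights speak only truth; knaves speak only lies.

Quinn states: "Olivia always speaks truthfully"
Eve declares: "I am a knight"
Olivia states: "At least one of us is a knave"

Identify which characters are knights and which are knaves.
Quinn is a knight.
Eve is a knave.
Olivia is a knight.

Verification:
- Quinn (knight) says "Olivia always speaks truthfully" - this is TRUE because Olivia is a knight.
- Eve (knave) says "I am a knight" - this is FALSE (a lie) because Eve is a knave.
- Olivia (knight) says "At least one of us is a knave" - this is TRUE because Eve is a knave.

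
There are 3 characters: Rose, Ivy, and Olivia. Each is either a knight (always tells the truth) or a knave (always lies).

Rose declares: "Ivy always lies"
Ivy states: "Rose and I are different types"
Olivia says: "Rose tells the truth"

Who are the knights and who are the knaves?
Rose is a knave.
Ivy is a knight.
Olivia is a knave.

Verification:
- Rose (knave) says "Ivy always lies" - this is FALSE (a lie) because Ivy is a knight.
- Ivy (knight) says "Rose and I are different types" - this is TRUE because Ivy is a knight and Rose is a knave.
- Olivia (knave) says "Rose tells the truth" - this is FALSE (a lie) because Rose is a knave.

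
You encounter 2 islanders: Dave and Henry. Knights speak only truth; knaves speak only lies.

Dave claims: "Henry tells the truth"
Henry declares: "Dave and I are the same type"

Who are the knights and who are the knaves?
Dave is a knight.
Henry is a knight.

Verification:
- Dave (knight) says "Henry tells the truth" - this is TRUE because Henry is a knight.
- Henry (knight) says "Dave and I are the same type" - this is TRUE because Henry is a knight and Dave is a knight.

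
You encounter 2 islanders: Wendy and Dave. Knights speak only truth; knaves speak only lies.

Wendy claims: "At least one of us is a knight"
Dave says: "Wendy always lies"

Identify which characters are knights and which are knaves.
Wendy is a knight.
Dave is a knave.

Verification:
- Wendy (knight) says "At least one of us is a knight" - this is TRUE because Wendy is a knight.
- Dave (knave) says "Wendy always lies" - this is FALSE (a lie) because Wendy is a knight.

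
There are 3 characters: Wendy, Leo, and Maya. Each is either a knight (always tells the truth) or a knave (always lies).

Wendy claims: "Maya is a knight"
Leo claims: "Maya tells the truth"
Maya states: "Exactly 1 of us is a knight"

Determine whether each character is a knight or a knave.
Wendy is a knave.
Leo is a knave.
Maya is a knave.

Verification:
- Wendy (knave) says "Maya is a knight" - this is FALSE (a lie) because Maya is a knave.
- Leo (knave) says "Maya tells the truth" - this is FALSE (a lie) because Maya is a knave.
- Maya (knave) says "Exactly 1 of us is a knight" - this is FALSE (a lie) because there are 0 knights.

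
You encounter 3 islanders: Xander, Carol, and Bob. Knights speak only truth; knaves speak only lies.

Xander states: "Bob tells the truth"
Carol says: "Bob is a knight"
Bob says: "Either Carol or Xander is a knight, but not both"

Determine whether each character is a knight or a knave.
Xander is a knave.
Carol is a knave.
Bob is a knave.

Verification:
- Xander (knave) says "Bob tells the truth" - this is FALSE (a lie) because Bob is a knave.
- Carol (knave) says "Bob is a knight" - this is FALSE (a lie) because Bob is a knave.
- Bob (knave) says "Either Carol or Xander is a knight, but not both" - this is FALSE (a lie) because Carol is a knave and Xander is a knave.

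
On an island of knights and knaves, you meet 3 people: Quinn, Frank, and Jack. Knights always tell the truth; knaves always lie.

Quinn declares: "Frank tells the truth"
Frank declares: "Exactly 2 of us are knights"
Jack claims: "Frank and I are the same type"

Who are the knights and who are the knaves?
Quinn is a knight.
Frank is a knight.
Jack is a knave.

Verification:
- Quinn (knight) says "Frank tells the truth" - this is TRUE because Frank is a knight.
- Frank (knight) says "Exactly 2 of us are knights" - this is TRUE because there are 2 knights.
- Jack (knave) says "Frank and I are the same type" - this is FALSE (a lie) because Jack is a knave and Frank is a knight.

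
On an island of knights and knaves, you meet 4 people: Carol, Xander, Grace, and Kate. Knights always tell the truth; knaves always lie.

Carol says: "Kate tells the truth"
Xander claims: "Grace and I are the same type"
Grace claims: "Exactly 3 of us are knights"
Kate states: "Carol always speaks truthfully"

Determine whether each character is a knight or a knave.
Carol is a knight.
Xander is a knave.
Grace is a knight.
Kate is a knight.

Verification:
- Carol (knight) says "Kate tells the truth" - this is TRUE because Kate is a knight.
- Xander (knave) says "Grace and I are the same type" - this is FALSE (a lie) because Xander is a knave and Grace is a knight.
- Grace (knight) says "Exactly 3 of us are knights" - this is TRUE because there are 3 knights.
- Kate (knight) says "Carol always speaks truthfully" - this is TRUE because Carol is a knight.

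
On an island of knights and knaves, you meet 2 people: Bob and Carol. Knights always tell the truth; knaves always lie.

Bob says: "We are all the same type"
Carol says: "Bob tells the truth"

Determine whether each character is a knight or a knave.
Bob is a knight.
Carol is a knight.

Verification:
- Bob (knight) says "We are all the same type" - this is TRUE because Bob and Carol are knights.
- Carol (knight) says "Bob tells the truth" - this is TRUE because Bob is a knight.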